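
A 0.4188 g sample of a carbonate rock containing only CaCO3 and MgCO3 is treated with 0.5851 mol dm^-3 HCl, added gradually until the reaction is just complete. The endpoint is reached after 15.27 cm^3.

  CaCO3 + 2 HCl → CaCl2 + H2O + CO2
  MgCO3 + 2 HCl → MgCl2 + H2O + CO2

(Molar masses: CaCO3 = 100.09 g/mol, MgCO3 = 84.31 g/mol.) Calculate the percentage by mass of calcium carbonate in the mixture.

n(HCl) = 0.01527 × 0.5851 = 8.934 × 10^-3 mol
Let x = n(CaCO3), y = n(MgCO3).
Titrant: 2x + 2y = 8.934 × 10^-3;  mass: 100.09x + 84.31y = 0.4188
Solving, x = 2.672 × 10^-3 mol, y = 1.795 × 10^-3 mol
mass of CaCO3 = 2.672 × 10^-3 × 100.09 = 0.2675 g
% CaCO3 = 0.2675 / 0.4188 × 100 = 63.86 %

63.86 %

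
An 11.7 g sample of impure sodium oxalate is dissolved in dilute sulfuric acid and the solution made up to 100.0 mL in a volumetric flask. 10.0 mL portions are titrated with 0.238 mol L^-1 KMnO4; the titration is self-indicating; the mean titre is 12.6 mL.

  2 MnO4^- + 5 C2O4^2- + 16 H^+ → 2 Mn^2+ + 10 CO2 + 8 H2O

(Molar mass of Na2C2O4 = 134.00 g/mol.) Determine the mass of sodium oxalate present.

n(KMnO4) per titration = 0.0126 × 0.238 = 3.00 × 10^-3 mol
From the 5:2 ratio, n(Na2C2O4) in each aliquot = 5/2 × 3.00 × 10^-3 = 7.50 × 10^-3 mol
n(Na2C2O4) in the whole flask = 7.50 × 10^-3 × 100.0/10.0 = 0.0750 mol
mass of Na2C2O4 = 0.0750 × 134.00 = 10.0 g

10.0 g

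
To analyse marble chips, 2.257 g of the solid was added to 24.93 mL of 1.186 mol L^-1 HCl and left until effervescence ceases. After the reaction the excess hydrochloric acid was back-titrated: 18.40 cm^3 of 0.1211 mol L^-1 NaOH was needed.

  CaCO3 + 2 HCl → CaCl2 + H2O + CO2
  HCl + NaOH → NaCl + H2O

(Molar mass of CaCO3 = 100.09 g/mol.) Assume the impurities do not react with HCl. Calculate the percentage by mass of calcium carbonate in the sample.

n(HCl) added = 0.02493 × 1.186 = 0.02957 mol
n(NaOH) used in back-titration = 0.01840 × 0.1211 = 2.228 × 10^-3 mol
n(HCl) left over = 2.228 × 10^-3 mol (1:1 ratio)
n(HCl) consumed by analyte = 0.02957 − 2.228 × 10^-3 = 0.02734 mol
From the 1:2 ratio, n(CaCO3) = 1/2 × 0.02734 = 0.01367 mol
mass of CaCO3 = 0.01367 × 100.09 = 1.368 g
% CaCO3 = 1.368 / 2.257 × 100 = 60.62 %

60.62 %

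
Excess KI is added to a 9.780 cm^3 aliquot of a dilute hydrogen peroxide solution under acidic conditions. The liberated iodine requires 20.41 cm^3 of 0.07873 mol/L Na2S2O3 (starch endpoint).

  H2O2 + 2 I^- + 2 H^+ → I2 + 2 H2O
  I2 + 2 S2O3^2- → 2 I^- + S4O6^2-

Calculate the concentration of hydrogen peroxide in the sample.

n(S2O3^2-) = 0.02041 × 0.07873 = 1.607 × 10^-3 mol
n(I2) = n(S2O3^2-)/2 = 8.034 × 10^-4 mol
n(H2O2) in the aliquot = 8.034 × 10^-4 mol (1:1 ratio)
[H2O2] = 8.034 × 10^-4 / 0.009780 = 0.08215 mol/L

0.08215 mol/L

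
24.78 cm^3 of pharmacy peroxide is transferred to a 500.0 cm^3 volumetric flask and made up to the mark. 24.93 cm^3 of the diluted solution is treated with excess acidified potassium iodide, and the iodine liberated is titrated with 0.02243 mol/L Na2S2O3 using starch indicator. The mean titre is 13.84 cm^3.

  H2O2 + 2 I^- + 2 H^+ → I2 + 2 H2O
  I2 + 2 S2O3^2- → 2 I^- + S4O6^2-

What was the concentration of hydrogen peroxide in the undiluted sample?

n(S2O3^2-) = 0.01384 × 0.02243 = 3.104 × 10^-4 mol
n(I2) = n(S2O3^2-)/2 = 1.552 × 10^-4 mol
n(H2O2) in the aliquot = 1.552 × 10^-4 mol (1:1 ratio)
[H2O2]_dilute = 1.552 × 10^-4 / 0.02493 = 0.006226 mol/L
[H2O2]_original = 0.006226 × 500.0/24.78 = 0.1256 mol/L

0.1256 mol/L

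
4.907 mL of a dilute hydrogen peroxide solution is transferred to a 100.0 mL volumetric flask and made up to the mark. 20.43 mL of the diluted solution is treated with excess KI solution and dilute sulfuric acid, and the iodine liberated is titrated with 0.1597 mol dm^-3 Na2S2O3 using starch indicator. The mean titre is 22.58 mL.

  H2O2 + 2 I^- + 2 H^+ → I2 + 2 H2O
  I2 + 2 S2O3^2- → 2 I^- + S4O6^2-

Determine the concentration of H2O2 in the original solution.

n(S2O3^2-) = 0.02258 × 0.1597 = 3.606 × 10^-3 mol
n(I2) = n(S2O3^2-)/2 = 1.803 × 10^-3 mol
n(H2O2) in the aliquot = 1.803 × 10^-3 mol (1:1 ratio)
[H2O2]_dilute = 1.803 × 10^-3 / 0.02043 = 0.08825 mol/L
[H2O2]_original = 0.08825 × 100.0/4.907 = 1.799 mol/L

1.799 mol/L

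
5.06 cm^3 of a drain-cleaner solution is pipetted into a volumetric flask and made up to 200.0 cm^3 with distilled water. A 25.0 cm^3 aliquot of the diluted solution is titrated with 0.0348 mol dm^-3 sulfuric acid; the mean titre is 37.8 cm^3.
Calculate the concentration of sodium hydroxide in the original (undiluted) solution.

2 NaOH + H2SO4 → Na2SO4 + 2 H2O
n(H2SO4) = 0.0378 × 0.0348 = 1.32 × 10^-3 mol
From the 2:1 ratio, n(NaOH) in the aliquot = 2/1 × 1.32 × 10^-3 = 2.63 × 10^-3 mol
[NaOH]_dilute = 2.63 × 10^-3 / 0.0250 = 0.105 mol/L
Dilution factor = 200.0 / 5.06 = 39.53
[NaOH]_stock = 0.105 × 39.53 = 4.16 mol/L

4.16 mol/L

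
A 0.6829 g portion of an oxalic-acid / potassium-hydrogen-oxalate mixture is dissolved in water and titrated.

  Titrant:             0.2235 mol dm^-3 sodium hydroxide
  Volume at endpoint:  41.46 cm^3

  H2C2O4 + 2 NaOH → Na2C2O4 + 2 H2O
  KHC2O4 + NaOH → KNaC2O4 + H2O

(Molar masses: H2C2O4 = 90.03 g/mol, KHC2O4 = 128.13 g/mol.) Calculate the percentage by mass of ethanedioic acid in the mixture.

40.00 %

n(NaOH) = 0.04146 × 0.2235 = 9.266 × 10^-3 mol
Let x = n(H2C2O4), y = n(KHC2O4).
Titrant: 2x + 1y = 9.266 × 10^-3;  mass: 90.03x + 128.13y = 0.6829
Solving, x = 3.034 × 10^-3 mol, y = 3.198 × 10^-3 mol
mass of H2C2O4 = 3.034 × 10^-3 × 90.03 = 0.2732 g
% H2C2O4 = 0.2732 / 0.6829 × 100 = 40.00 %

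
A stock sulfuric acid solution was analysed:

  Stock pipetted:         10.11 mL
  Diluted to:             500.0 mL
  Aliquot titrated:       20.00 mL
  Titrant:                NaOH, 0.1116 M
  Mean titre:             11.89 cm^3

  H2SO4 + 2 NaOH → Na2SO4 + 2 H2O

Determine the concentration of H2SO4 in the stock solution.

1.641 M

n(NaOH) = 0.01189 × 0.1116 = 1.327 × 10^-3 mol
From the 1:2 ratio, n(H2SO4) in the aliquot = 1/2 × 1.327 × 10^-3 = 6.635 × 10^-4 mol
[H2SO4]_dilute = 6.635 × 10^-4 / 0.02000 = 0.03317 mol/L
Dilution factor = 500.0 / 10.11 = 49.46
[H2SO4]_stock = 0.03317 × 49.46 = 1.641 mol/L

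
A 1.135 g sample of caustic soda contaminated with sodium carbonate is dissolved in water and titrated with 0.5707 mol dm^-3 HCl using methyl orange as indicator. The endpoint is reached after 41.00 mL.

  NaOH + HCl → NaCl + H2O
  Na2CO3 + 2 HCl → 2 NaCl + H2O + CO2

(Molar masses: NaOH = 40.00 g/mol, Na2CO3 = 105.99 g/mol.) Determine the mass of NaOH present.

0.3232 g

n(HCl) = 0.04100 × 0.5707 = 0.02340 mol
Let x = n(NaOH), y = n(Na2CO3).
Titrant: 1x + 2y = 0.02340;  mass: 40.00x + 105.99y = 1.135
Solving, x = 8.081 × 10^-3 mol, y = 7.659 × 10^-3 mol
mass of NaOH = 8.081 × 10^-3 × 40.00 = 0.3232 g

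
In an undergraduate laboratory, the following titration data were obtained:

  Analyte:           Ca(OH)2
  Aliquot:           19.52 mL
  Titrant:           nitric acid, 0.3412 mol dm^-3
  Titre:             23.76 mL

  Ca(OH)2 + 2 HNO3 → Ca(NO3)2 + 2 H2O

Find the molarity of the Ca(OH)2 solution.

0.2077 mol/L

n(HNO3) = 0.02376 L × 0.3412 mol/L = 8.107 × 10^-3 mol
From the 1:2 mole ratio, n(Ca(OH)2) = 1/2 × 8.107 × 10^-3 = 4.053 × 10^-3 mol
[Ca(OH)2] = 4.053 × 10^-3 mol / 0.01952 L = 0.2077 mol/L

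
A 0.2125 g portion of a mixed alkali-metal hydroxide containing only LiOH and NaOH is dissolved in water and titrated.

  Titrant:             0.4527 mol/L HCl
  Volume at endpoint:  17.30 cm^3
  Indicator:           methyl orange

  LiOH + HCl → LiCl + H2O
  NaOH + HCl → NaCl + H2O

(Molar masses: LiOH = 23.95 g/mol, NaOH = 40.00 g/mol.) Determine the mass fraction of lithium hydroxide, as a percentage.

n(HCl) = 0.01730 × 0.4527 = 7.832 × 10^-3 mol
Let x = n(LiOH), y = n(NaOH).
Titrant: 1x + 1y = 7.832 × 10^-3;  mass: 23.95x + 40.00y = 0.2125
Solving, x = 6.278 × 10^-3 mol, y = 1.553 × 10^-3 mol
mass of LiOH = 6.278 × 10^-3 × 23.95 = 0.1504 g
% LiOH = 0.1504 / 0.2125 × 100 = 70.76 %

70.76 %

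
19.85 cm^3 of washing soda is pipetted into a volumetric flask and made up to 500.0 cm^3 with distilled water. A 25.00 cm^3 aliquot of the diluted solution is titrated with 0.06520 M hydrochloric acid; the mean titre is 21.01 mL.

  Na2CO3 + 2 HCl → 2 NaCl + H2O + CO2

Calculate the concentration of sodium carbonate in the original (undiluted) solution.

n(HCl) = 0.02101 × 0.06520 = 1.370 × 10^-3 mol
From the 1:2 ratio, n(Na2CO3) in the aliquot = 1/2 × 1.370 × 10^-3 = 6.849 × 10^-4 mol
[Na2CO3]_dilute = 6.849 × 10^-4 / 0.02500 = 0.02740 mol/L
Dilution factor = 500.0 / 19.85 = 25.19
[Na2CO3]_stock = 0.02740 × 25.19 = 0.6901 mol/L

0.6901 M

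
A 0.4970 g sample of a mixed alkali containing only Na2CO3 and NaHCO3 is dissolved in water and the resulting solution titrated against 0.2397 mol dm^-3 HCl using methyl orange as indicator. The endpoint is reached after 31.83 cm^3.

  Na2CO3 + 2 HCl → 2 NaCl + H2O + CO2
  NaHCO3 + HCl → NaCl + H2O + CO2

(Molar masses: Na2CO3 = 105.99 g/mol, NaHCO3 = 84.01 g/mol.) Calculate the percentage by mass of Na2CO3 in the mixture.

49.50 %

n(HCl) = 0.03183 × 0.2397 = 7.630 × 10^-3 mol
Let x = n(Na2CO3), y = n(NaHCO3).
Titrant: 2x + 1y = 7.630 × 10^-3;  mass: 105.99x + 84.01y = 0.4970
Solving, x = 2.321 × 10^-3 mol, y = 2.988 × 10^-3 mol
mass of Na2CO3 = 2.321 × 10^-3 × 105.99 = 0.2460 g
% Na2CO3 = 0.2460 / 0.4970 × 100 = 49.50 %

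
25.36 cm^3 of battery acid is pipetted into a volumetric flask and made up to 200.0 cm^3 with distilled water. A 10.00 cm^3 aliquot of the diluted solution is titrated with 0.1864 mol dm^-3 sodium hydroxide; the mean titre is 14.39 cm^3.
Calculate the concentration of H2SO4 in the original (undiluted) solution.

H2SO4 + 2 NaOH → Na2SO4 + 2 H2O
n(NaOH) = 0.01439 × 0.1864 = 2.682 × 10^-3 mol
From the 1:2 ratio, n(H2SO4) in the aliquot = 1/2 × 2.682 × 10^-3 = 1.341 × 10^-3 mol
[H2SO4]_dilute = 1.341 × 10^-3 / 0.01000 = 0.1341 mol/L
Dilution factor = 200.0 / 25.36 = 7.886
[H2SO4]_stock = 0.1341 × 7.886 = 1.058 mol/L

1.058 mol/L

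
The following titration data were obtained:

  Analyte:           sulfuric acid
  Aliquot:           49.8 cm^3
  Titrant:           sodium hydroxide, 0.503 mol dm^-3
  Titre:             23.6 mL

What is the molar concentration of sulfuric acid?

H2SO4 + 2 NaOH → Na2SO4 + 2 H2O
n(NaOH) = 0.0236 L × 0.503 mol/L = 0.0119 mol
From the 1:2 mole ratio, n(H2SO4) = 1/2 × 0.0119 = 5.94 × 10^-3 mol
[H2SO4] = 5.94 × 10^-3 mol / 0.0498 L = 0.119 mol/L

0.119 mol/L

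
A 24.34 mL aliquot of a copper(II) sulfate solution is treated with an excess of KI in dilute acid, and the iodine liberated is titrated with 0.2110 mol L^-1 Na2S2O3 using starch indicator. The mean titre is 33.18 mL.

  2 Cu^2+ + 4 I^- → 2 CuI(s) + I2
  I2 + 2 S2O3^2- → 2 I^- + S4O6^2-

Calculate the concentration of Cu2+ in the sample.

0.2876 mol/L

n(S2O3^2-) = 0.03318 × 0.2110 = 7.001 × 10^-3 mol
n(I2) = n(S2O3^2-)/2 = 3.500 × 10^-3 mol
From the 2:1 ratio, n(Cu2+) in the aliquot = 2/1 × 3.500 × 10^-3 = 7.001 × 10^-3 mol
[Cu2+] = 7.001 × 10^-3 / 0.02434 = 0.2876 mol/L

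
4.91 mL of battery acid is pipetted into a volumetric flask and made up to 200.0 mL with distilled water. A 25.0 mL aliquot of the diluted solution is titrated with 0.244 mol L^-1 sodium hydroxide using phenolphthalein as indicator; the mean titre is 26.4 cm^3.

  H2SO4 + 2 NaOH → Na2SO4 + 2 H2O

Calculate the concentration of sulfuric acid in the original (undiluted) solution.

n(NaOH) = 0.0264 × 0.244 = 6.44 × 10^-3 mol
From the 1:2 ratio, n(H2SO4) in the aliquot = 1/2 × 6.44 × 10^-3 = 3.22 × 10^-3 mol
[H2SO4]_dilute = 3.22 × 10^-3 / 0.0250 = 0.129 mol/L
Dilution factor = 200.0 / 4.91 = 40.73
[H2SO4]_stock = 0.129 × 40.73 = 5.25 mol/L

5.25 mol/L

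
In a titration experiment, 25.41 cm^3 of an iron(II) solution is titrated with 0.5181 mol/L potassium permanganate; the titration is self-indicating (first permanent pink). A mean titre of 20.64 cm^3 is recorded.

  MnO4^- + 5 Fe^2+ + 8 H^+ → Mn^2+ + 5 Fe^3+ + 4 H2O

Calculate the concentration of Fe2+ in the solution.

2.104 mol/L

n(KMnO4) = 0.02064 L × 0.5181 mol/L = 0.01069 mol
From the 5:1 mole ratio, n(Fe2+) = 5/1 × 0.01069 = 0.05347 mol
[Fe2+] = 0.05347 mol / 0.02541 L = 2.104 mol/L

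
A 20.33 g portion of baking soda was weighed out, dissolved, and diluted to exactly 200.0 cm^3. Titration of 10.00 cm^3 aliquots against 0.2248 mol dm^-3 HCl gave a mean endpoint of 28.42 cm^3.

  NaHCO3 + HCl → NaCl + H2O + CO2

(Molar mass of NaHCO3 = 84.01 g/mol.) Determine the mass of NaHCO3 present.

10.73 g

n(HCl) per titration = 0.02842 × 0.2248 = 6.389 × 10^-3 mol
n(NaHCO3) in each aliquot = 6.389 × 10^-3 mol (1:1 ratio)
n(NaHCO3) in the whole flask = 6.389 × 10^-3 × 200.0/10.00 = 0.1278 mol
mass of NaHCO3 = 0.1278 × 84.01 = 10.73 g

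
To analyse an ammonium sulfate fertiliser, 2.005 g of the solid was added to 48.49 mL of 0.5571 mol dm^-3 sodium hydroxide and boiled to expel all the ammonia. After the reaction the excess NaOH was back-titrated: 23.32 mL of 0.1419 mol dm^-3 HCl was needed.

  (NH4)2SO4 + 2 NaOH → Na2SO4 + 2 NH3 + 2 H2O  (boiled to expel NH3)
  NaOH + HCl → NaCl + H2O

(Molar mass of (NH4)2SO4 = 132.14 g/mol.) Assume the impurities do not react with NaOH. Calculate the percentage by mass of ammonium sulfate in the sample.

n(NaOH) added = 0.04849 × 0.5571 = 0.02701 mol
n(HCl) used in back-titration = 0.02332 × 0.1419 = 3.309 × 10^-3 mol
n(NaOH) left over = 3.309 × 10^-3 mol (1:1 ratio)
n(NaOH) consumed by analyte = 0.02701 − 3.309 × 10^-3 = 0.02370 mol
From the 1:2 ratio, n((NH4)2SO4) = 1/2 × 0.02370 = 0.01185 mol
mass of (NH4)2SO4 = 0.01185 × 132.14 = 1.566 g
% (NH4)2SO4 = 1.566 / 2.005 × 100 = 78.11 %

78.11 %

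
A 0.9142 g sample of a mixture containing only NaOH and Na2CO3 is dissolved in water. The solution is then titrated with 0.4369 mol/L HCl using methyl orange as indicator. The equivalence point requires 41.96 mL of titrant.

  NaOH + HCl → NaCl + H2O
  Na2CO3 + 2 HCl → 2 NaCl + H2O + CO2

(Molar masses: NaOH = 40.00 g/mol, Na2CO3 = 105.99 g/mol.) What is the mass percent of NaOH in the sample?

19.30 %

n(HCl) = 0.04196 × 0.4369 = 0.01833 mol
Let x = n(NaOH), y = n(Na2CO3).
Titrant: 1x + 2y = 0.01833;  mass: 40.00x + 105.99y = 0.9142
Solving, x = 4.411 × 10^-3 mol, y = 6.961 × 10^-3 mol
mass of NaOH = 4.411 × 10^-3 × 40.00 = 0.1764 g
% NaOH = 0.1764 / 0.9142 × 100 = 19.30 %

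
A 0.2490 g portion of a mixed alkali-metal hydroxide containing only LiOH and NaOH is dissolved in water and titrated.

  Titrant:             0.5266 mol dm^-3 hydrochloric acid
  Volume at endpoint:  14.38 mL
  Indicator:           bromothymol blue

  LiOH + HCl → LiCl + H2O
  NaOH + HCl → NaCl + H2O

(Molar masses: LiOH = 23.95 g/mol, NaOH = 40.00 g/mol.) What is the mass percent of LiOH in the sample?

32.30 %

n(HCl) = 0.01438 × 0.5266 = 7.573 × 10^-3 mol
Let x = n(LiOH), y = n(NaOH).
Titrant: 1x + 1y = 7.573 × 10^-3;  mass: 23.95x + 40.00y = 0.2490
Solving, x = 3.358 × 10^-3 mol, y = 4.214 × 10^-3 mol
mass of LiOH = 3.358 × 10^-3 × 23.95 = 0.08043 g
% LiOH = 0.08043 / 0.2490 × 100 = 32.30 %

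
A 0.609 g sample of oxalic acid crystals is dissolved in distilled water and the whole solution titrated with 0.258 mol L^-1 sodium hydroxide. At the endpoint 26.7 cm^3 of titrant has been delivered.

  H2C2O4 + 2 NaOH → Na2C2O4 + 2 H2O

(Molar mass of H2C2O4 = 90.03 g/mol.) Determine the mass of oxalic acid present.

n(NaOH) = 0.0267 L × 0.258 mol/L = 6.89 × 10^-3 mol
From the 1:2 ratio, n(H2C2O4) = 1/2 × 6.89 × 10^-3 = 3.44 × 10^-3 mol
mass of H2C2O4 = 3.44 × 10^-3 × 90.03 g/mol = 0.310 g

0.310 g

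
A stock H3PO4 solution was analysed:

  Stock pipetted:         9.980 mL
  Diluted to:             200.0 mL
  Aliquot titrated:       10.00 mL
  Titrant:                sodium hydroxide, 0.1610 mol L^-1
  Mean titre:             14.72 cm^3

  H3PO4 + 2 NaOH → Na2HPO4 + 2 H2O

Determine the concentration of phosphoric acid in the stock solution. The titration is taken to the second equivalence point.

n(NaOH) = 0.01472 × 0.1610 = 2.370 × 10^-3 mol
From the 1:2 ratio, n(H3PO4) in the aliquot = 1/2 × 2.370 × 10^-3 = 1.185 × 10^-3 mol
[H3PO4]_dilute = 1.185 × 10^-3 / 0.01000 = 0.1185 mol/L
Dilution factor = 200.0 / 9.980 = 20.04
[H3PO4]_stock = 0.1185 × 20.04 = 2.375 mol/L

2.375 mol/L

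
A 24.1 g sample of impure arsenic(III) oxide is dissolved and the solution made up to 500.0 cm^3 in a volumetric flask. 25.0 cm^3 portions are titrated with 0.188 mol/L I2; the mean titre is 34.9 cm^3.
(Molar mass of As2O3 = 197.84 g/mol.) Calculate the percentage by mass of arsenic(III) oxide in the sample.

As2O3 + 2 I2 + 2 H2O → As2O5 + 4 HI
n(I2) per titration = 0.0349 × 0.188 = 6.56 × 10^-3 mol
From the 1:2 ratio, n(As2O3) in each aliquot = 1/2 × 6.56 × 10^-3 = 3.28 × 10^-3 mol
n(As2O3) in the whole flask = 3.28 × 10^-3 × 500.0/25.0 = 0.0656 mol
mass of As2O3 = 0.0656 × 197.84 = 13.0 g
% As2O3 = 13.0 / 24.1 × 100 = 53.9 %

53.9 %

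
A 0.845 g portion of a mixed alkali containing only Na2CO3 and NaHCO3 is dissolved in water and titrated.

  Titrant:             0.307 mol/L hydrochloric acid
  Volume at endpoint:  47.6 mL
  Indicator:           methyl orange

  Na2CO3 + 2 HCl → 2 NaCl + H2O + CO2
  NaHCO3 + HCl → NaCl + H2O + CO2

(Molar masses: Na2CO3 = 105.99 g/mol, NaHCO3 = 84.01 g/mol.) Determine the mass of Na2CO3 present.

n(HCl) = 0.0476 × 0.307 = 0.0146 mol
Let x = n(Na2CO3), y = n(NaHCO3).
Titrant: 2x + 1y = 0.0146;  mass: 105.99x + 84.01y = 0.845
Solving, x = 6.17 × 10^-3 mol, y = 2.28 × 10^-3 mol
mass of Na2CO3 = 6.17 × 10^-3 × 105.99 = 0.654 g

0.654 g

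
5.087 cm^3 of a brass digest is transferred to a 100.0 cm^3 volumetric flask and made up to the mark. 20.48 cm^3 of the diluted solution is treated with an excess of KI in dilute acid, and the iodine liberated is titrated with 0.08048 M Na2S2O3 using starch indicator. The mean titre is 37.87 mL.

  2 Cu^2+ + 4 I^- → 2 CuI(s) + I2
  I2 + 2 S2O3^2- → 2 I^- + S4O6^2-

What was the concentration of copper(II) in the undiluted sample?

n(S2O3^2-) = 0.03787 × 0.08048 = 3.048 × 10^-3 mol
n(I2) = n(S2O3^2-)/2 = 1.524 × 10^-3 mol
From the 2:1 ratio, n(Cu2+) in the aliquot = 2/1 × 1.524 × 10^-3 = 3.048 × 10^-3 mol
[Cu2+]_dilute = 3.048 × 10^-3 / 0.02048 = 0.1488 mol/L
[Cu2+]_original = 0.1488 × 100.0/5.087 = 2.925 mol/L

2.925 M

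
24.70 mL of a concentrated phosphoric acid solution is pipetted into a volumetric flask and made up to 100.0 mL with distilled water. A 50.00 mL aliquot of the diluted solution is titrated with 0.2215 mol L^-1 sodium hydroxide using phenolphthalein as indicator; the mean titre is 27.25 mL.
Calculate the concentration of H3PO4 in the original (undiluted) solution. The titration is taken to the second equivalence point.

0.2444 mol/L

H3PO4 + 2 NaOH → Na2HPO4 + 2 H2O
n(NaOH) = 0.02725 × 0.2215 = 6.036 × 10^-3 mol
From the 1:2 ratio, n(H3PO4) in the aliquot = 1/2 × 6.036 × 10^-3 = 3.018 × 10^-3 mol
[H3PO4]_dilute = 3.018 × 10^-3 / 0.05000 = 0.06036 mol/L
Dilution factor = 100.0 / 24.70 = 4.049
[H3PO4]_stock = 0.06036 × 4.049 = 0.2444 mol/L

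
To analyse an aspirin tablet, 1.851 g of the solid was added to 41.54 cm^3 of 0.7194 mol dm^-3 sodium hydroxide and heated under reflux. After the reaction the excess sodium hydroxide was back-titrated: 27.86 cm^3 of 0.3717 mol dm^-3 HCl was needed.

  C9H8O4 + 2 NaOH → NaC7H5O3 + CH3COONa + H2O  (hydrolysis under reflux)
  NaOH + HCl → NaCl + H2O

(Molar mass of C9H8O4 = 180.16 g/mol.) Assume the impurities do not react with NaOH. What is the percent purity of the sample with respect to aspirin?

n(NaOH) added = 0.04154 × 0.7194 = 0.02988 mol
n(HCl) used in back-titration = 0.02786 × 0.3717 = 0.01036 mol
n(NaOH) left over = 0.01036 mol (1:1 ratio)
n(NaOH) consumed by analyte = 0.02988 − 0.01036 = 0.01953 mol
From the 1:2 ratio, n(C9H8O4) = 1/2 × 0.01953 = 9.764 × 10^-3 mol
mass of C9H8O4 = 9.764 × 10^-3 × 180.16 = 1.759 g
% C9H8O4 = 1.759 / 1.851 × 100 = 95.04 %

95.04 %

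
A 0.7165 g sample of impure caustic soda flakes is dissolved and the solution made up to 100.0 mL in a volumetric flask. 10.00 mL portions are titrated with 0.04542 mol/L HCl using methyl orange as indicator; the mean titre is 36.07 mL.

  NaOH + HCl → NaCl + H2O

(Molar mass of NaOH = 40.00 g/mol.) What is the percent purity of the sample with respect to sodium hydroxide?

91.46 %

n(HCl) per titration = 0.03607 × 0.04542 = 1.638 × 10^-3 mol
n(NaOH) in each aliquot = 1.638 × 10^-3 mol (1:1 ratio)
n(NaOH) in the whole flask = 1.638 × 10^-3 × 100.0/10.00 = 0.01638 mol
mass of NaOH = 0.01638 × 40.00 = 0.6553 g
% NaOH = 0.6553 / 0.7165 × 100 = 91.46 %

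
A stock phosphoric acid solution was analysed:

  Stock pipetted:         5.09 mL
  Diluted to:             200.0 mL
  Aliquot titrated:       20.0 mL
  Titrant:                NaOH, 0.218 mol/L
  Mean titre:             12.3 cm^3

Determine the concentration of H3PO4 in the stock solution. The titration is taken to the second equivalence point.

H3PO4 + 2 NaOH → Na2HPO4 + 2 H2O
n(NaOH) = 0.0123 × 0.218 = 2.68 × 10^-3 mol
From the 1:2 ratio, n(H3PO4) in the aliquot = 1/2 × 2.68 × 10^-3 = 1.34 × 10^-3 mol
[H3PO4]_dilute = 1.34 × 10^-3 / 0.0200 = 0.0670 mol/L
Dilution factor = 200.0 / 5.09 = 39.29
[H3PO4]_stock = 0.0670 × 39.29 = 2.63 mol/L

2.63 mol/L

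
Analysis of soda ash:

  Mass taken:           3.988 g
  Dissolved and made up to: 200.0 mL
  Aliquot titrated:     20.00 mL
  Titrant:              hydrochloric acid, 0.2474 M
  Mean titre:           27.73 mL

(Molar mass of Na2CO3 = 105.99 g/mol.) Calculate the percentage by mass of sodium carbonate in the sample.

91.17 %

Na2CO3 + 2 HCl → 2 NaCl + H2O + CO2
n(HCl) per titration = 0.02773 × 0.2474 = 6.860 × 10^-3 mol
From the 1:2 ratio, n(Na2CO3) in each aliquot = 1/2 × 6.860 × 10^-3 = 3.430 × 10^-3 mol
n(Na2CO3) in the whole flask = 3.430 × 10^-3 × 200.0/20.00 = 0.03430 mol
mass of Na2CO3 = 0.03430 × 105.99 = 3.636 g
% Na2CO3 = 3.636 / 3.988 × 100 = 91.17 %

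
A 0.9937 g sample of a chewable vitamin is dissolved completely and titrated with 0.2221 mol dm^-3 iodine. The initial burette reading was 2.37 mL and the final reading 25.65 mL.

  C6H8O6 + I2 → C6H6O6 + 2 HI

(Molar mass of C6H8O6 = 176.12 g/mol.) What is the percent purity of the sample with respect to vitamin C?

91.64 %

n(I2) = 0.02328 L × 0.2221 mol/L = 5.170 × 10^-3 mol
n(C6H8O6) = 5.170 × 10^-3 mol (1:1 ratio)
mass of C6H8O6 = 5.170 × 10^-3 × 176.12 g/mol = 0.9106 g
% C6H8O6 = 0.9106 / 0.9937 × 100 = 91.64 %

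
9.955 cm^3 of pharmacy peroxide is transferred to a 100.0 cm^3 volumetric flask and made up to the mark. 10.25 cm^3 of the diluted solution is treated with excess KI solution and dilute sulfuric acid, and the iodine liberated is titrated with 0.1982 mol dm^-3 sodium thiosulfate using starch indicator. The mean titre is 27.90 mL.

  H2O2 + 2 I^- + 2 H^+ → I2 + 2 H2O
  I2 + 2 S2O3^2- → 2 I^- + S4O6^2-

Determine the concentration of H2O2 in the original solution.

2.710 mol/L

n(S2O3^2-) = 0.02790 × 0.1982 = 5.530 × 10^-3 mol
n(I2) = n(S2O3^2-)/2 = 2.765 × 10^-3 mol
n(H2O2) in the aliquot = 2.765 × 10^-3 mol (1:1 ratio)
[H2O2]_dilute = 2.765 × 10^-3 / 0.01025 = 0.2697 mol/L
[H2O2]_original = 0.2697 × 100.0/9.955 = 2.710 mol/L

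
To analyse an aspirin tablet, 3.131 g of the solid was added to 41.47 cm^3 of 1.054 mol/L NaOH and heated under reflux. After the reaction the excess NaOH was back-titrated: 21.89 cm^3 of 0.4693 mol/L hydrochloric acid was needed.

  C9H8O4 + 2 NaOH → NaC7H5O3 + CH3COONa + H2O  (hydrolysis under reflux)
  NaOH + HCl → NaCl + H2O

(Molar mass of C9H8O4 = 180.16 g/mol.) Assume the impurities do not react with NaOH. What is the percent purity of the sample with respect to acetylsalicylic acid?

n(NaOH) added = 0.04147 × 1.054 = 0.04371 mol
n(HCl) used in back-titration = 0.02189 × 0.4693 = 0.01027 mol
n(NaOH) left over = 0.01027 mol (1:1 ratio)
n(NaOH) consumed by analyte = 0.04371 − 0.01027 = 0.03344 mol
From the 1:2 ratio, n(C9H8O4) = 1/2 × 0.03344 = 0.01672 mol
mass of C9H8O4 = 0.01672 × 180.16 = 3.012 g
% C9H8O4 = 3.012 / 3.131 × 100 = 96.20 %

96.20 %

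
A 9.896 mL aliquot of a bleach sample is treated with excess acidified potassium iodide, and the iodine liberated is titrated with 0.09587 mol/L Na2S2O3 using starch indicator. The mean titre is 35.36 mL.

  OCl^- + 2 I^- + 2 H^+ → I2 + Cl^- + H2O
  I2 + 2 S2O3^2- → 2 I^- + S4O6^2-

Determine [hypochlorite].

n(S2O3^2-) = 0.03536 × 0.09587 = 3.390 × 10^-3 mol
n(I2) = n(S2O3^2-)/2 = 1.695 × 10^-3 mol
n(OCl^-) in the aliquot = 1.695 × 10^-3 mol (1:1 ratio)
[OCl^-] = 1.695 × 10^-3 / 0.009896 = 0.1713 mol/L

0.1713 mol/L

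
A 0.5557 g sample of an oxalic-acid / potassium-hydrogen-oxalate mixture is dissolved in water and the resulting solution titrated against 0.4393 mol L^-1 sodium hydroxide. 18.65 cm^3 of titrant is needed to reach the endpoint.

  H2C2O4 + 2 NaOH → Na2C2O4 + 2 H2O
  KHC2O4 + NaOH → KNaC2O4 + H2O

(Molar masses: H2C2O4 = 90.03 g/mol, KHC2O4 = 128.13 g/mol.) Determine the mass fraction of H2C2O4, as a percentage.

48.15 %

n(NaOH) = 0.01865 × 0.4393 = 8.193 × 10^-3 mol
Let x = n(H2C2O4), y = n(KHC2O4).
Titrant: 2x + 1y = 8.193 × 10^-3;  mass: 90.03x + 128.13y = 0.5557
Solving, x = 2.972 × 10^-3 mol, y = 2.249 × 10^-3 mol
mass of H2C2O4 = 2.972 × 10^-3 × 90.03 = 0.2676 g
% H2C2O4 = 0.2676 / 0.5557 × 100 = 48.15 %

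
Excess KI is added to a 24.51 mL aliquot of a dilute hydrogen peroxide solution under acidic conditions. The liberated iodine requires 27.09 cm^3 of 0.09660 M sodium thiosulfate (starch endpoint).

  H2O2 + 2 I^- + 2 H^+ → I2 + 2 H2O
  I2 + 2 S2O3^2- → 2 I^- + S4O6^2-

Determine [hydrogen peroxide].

n(S2O3^2-) = 0.02709 × 0.09660 = 2.617 × 10^-3 mol
n(I2) = n(S2O3^2-)/2 = 1.308 × 10^-3 mol
n(H2O2) in the aliquot = 1.308 × 10^-3 mol (1:1 ratio)
[H2O2] = 1.308 × 10^-3 / 0.02451 = 0.05338 mol/L

0.05338 M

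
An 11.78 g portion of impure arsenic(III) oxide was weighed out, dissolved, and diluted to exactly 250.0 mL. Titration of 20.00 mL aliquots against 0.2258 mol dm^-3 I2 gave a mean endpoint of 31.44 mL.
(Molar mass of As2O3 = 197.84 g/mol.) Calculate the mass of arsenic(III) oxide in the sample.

As2O3 + 2 I2 + 2 H2O → As2O5 + 4 HI
n(I2) per titration = 0.03144 × 0.2258 = 7.099 × 10^-3 mol
From the 1:2 ratio, n(As2O3) in each aliquot = 1/2 × 7.099 × 10^-3 = 3.550 × 10^-3 mol
n(As2O3) in the whole flask = 3.550 × 10^-3 × 250.0/20.00 = 0.04437 mol
mass of As2O3 = 0.04437 × 197.84 = 8.778 g

8.778 g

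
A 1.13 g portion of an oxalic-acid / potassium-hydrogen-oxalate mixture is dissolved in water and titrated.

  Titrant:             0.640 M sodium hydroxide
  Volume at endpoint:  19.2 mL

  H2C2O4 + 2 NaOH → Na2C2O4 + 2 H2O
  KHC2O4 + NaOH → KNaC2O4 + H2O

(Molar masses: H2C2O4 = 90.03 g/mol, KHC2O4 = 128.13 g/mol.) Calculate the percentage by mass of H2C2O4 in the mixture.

n(NaOH) = 0.0192 × 0.640 = 0.0123 mol
Let x = n(H2C2O4), y = n(KHC2O4).
Titrant: 2x + 1y = 0.0123;  mass: 90.03x + 128.13y = 1.13
Solving, x = 2.67 × 10^-3 mol, y = 6.94 × 10^-3 mol
mass of H2C2O4 = 2.67 × 10^-3 × 90.03 = 0.241 g
% H2C2O4 = 0.241 / 1.13 × 100 = 21.3 %

21.3 %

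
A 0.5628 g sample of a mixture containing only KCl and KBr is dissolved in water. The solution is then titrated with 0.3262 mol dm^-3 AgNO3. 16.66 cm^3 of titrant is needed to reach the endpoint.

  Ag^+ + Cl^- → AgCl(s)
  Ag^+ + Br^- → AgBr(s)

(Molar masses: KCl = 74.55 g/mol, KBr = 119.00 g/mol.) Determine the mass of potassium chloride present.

0.1407 g

n(AgNO3) = 0.01666 × 0.3262 = 5.434 × 10^-3 mol
Let x = n(KCl), y = n(KBr).
Titrant: 1x + 1y = 5.434 × 10^-3;  mass: 74.55x + 119.00y = 0.5628
Solving, x = 1.888 × 10^-3 mol, y = 3.547 × 10^-3 mol
mass of KCl = 1.888 × 10^-3 × 74.55 = 0.1407 g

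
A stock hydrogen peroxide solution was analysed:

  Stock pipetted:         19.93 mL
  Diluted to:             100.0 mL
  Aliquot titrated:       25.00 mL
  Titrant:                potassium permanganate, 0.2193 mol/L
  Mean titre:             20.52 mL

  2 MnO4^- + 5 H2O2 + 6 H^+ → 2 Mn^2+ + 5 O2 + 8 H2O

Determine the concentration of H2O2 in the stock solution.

2.258 mol/L

n(KMnO4) = 0.02052 × 0.2193 = 4.500 × 10^-3 mol
From the 5:2 ratio, n(H2O2) in the aliquot = 5/2 × 4.500 × 10^-3 = 0.01125 mol
[H2O2]_dilute = 0.01125 / 0.02500 = 0.4500 mol/L
Dilution factor = 100.0 / 19.93 = 5.018
[H2O2]_stock = 0.4500 × 5.018 = 2.258 mol/L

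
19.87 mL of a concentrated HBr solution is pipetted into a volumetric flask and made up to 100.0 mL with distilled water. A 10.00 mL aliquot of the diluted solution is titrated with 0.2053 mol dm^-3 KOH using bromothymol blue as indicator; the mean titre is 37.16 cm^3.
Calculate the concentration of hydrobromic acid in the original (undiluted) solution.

3.839 mol/L

HBr + KOH → KBr + H2O
n(KOH) = 0.03716 × 0.2053 = 7.629 × 10^-3 mol
n(HBr) in the aliquot = 7.629 × 10^-3 mol (1:1 ratio)
[HBr]_dilute = 7.629 × 10^-3 / 0.01000 = 0.7629 mol/L
Dilution factor = 100.0 / 19.87 = 5.033
[HBr]_stock = 0.7629 × 5.033 = 3.839 mol/L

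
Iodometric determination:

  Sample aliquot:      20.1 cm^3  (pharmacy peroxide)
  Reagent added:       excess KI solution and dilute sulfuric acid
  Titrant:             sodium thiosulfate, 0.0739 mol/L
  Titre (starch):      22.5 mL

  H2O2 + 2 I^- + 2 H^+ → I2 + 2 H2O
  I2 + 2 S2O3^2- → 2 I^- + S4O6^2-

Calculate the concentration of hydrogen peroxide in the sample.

n(S2O3^2-) = 0.0225 × 0.0739 = 1.66 × 10^-3 mol
n(I2) = n(S2O3^2-)/2 = 8.31 × 10^-4 mol
n(H2O2) in the aliquot = 8.31 × 10^-4 mol (1:1 ratio)
[H2O2] = 8.31 × 10^-4 / 0.0201 = 0.0414 mol/L

0.0414 mol/L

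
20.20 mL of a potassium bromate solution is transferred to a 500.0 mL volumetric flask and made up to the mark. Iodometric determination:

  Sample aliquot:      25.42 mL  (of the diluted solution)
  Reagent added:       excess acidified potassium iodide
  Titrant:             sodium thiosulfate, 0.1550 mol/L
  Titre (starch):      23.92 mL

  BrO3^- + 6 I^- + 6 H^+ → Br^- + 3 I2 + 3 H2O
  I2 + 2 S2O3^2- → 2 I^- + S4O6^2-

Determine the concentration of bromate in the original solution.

n(S2O3^2-) = 0.02392 × 0.1550 = 3.708 × 10^-3 mol
n(I2) = n(S2O3^2-)/2 = 1.854 × 10^-3 mol
From the 1:3 ratio, n(BrO3^-) in the aliquot = 1/3 × 1.854 × 10^-3 = 6.179 × 10^-4 mol
[BrO3^-]_dilute = 6.179 × 10^-4 / 0.02542 = 0.02431 mol/L
[BrO3^-]_original = 0.02431 × 500.0/20.20 = 0.6017 mol/L

0.6017 mol/L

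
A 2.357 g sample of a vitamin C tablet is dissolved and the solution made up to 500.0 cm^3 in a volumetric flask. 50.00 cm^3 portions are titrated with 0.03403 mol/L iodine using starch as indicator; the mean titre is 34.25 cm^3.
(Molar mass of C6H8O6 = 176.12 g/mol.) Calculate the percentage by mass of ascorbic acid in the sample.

87.09 %

C6H8O6 + I2 → C6H6O6 + 2 HI
n(I2) per titration = 0.03425 × 0.03403 = 1.166 × 10^-3 mol
n(C6H8O6) in each aliquot = 1.166 × 10^-3 mol (1:1 ratio)
n(C6H8O6) in the whole flask = 1.166 × 10^-3 × 500.0/50.00 = 0.01166 mol
mass of C6H8O6 = 0.01166 × 176.12 = 2.053 g
% C6H8O6 = 2.053 / 2.357 × 100 = 87.09 %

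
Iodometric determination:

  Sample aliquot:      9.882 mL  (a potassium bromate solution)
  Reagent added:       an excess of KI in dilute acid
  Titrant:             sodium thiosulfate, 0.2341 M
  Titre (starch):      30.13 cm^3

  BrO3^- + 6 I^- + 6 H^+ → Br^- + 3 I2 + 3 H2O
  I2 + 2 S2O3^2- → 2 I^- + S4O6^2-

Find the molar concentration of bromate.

n(S2O3^2-) = 0.03013 × 0.2341 = 7.053 × 10^-3 mol
n(I2) = n(S2O3^2-)/2 = 3.527 × 10^-3 mol
From the 1:3 ratio, n(BrO3^-) in the aliquot = 1/3 × 3.527 × 10^-3 = 1.176 × 10^-3 mol
[BrO3^-] = 1.176 × 10^-3 / 0.009882 = 0.1190 mol/L

0.1190 M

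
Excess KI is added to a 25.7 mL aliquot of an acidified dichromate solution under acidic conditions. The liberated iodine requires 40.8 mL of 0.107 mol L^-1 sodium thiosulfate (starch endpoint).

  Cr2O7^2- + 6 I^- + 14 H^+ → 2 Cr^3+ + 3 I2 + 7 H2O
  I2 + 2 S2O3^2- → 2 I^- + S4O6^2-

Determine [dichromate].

0.0283 mol/L

n(S2O3^2-) = 0.0408 × 0.107 = 4.37 × 10^-3 mol
n(I2) = n(S2O3^2-)/2 = 2.18 × 10^-3 mol
From the 1:3 ratio, n(Cr2O7^2-) in the aliquot = 1/3 × 2.18 × 10^-3 = 7.28 × 10^-4 mol
[Cr2O7^2-] = 7.28 × 10^-4 / 0.0257 = 0.0283 mol/L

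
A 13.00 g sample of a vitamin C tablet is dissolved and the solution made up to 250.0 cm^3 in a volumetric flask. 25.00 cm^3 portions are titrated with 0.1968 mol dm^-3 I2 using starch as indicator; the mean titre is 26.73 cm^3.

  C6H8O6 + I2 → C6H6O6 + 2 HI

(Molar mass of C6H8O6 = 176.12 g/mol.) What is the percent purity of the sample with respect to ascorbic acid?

71.27 %

n(I2) per titration = 0.02673 × 0.1968 = 5.260 × 10^-3 mol
n(C6H8O6) in each aliquot = 5.260 × 10^-3 mol (1:1 ratio)
n(C6H8O6) in the whole flask = 5.260 × 10^-3 × 250.0/25.00 = 0.05260 mol
mass of C6H8O6 = 0.05260 × 176.12 = 9.265 g
% C6H8O6 = 9.265 / 13.00 × 100 = 71.27 %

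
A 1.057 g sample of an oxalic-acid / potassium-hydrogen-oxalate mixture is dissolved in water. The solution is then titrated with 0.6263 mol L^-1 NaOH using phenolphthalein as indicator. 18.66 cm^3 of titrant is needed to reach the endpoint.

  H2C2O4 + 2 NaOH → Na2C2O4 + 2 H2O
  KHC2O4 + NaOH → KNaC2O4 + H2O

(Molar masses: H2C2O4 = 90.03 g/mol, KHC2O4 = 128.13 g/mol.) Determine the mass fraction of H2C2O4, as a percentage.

22.57 %

n(NaOH) = 0.01866 × 0.6263 = 0.01169 mol
Let x = n(H2C2O4), y = n(KHC2O4).
Titrant: 2x + 1y = 0.01169;  mass: 90.03x + 128.13y = 1.057
Solving, x = 2.649 × 10^-3 mol, y = 6.388 × 10^-3 mol
mass of H2C2O4 = 2.649 × 10^-3 × 90.03 = 0.2385 g
% H2C2O4 = 0.2385 / 1.057 × 100 = 22.57 %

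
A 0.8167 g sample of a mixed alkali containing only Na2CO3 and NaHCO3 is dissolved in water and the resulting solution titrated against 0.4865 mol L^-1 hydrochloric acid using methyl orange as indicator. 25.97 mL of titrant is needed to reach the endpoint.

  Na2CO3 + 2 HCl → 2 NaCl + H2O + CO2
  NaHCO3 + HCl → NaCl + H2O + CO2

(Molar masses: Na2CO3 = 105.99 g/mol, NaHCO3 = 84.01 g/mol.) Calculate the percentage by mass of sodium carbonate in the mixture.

n(HCl) = 0.02597 × 0.4865 = 0.01263 mol
Let x = n(Na2CO3), y = n(NaHCO3).
Titrant: 2x + 1y = 0.01263;  mass: 105.99x + 84.01y = 0.8167
Solving, x = 3.945 × 10^-3 mol, y = 4.744 × 10^-3 mol
mass of Na2CO3 = 3.945 × 10^-3 × 105.99 = 0.4181 g
% Na2CO3 = 0.4181 / 0.8167 × 100 = 51.20 %

51.20 %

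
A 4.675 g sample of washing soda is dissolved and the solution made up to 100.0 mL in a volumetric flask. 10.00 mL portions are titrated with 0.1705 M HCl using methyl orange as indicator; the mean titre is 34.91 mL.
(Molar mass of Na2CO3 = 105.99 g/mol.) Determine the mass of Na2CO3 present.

Na2CO3 + 2 HCl → 2 NaCl + H2O + CO2
n(HCl) per titration = 0.03491 × 0.1705 = 5.952 × 10^-3 mol
From the 1:2 ratio, n(Na2CO3) in each aliquot = 1/2 × 5.952 × 10^-3 = 2.976 × 10^-3 mol
n(Na2CO3) in the whole flask = 2.976 × 10^-3 × 100.0/10.00 = 0.02976 mol
mass of Na2CO3 = 0.02976 × 105.99 = 3.154 g

3.154 g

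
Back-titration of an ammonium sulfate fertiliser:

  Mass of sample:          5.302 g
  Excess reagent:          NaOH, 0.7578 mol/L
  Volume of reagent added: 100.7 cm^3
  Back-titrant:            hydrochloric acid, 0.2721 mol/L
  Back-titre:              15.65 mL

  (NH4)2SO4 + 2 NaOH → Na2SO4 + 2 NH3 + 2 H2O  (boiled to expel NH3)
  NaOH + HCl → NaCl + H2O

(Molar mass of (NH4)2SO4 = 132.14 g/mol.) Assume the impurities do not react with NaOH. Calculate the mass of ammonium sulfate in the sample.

n(NaOH) added = 0.1007 × 0.7578 = 0.07631 mol
n(HCl) used in back-titration = 0.01565 × 0.2721 = 4.258 × 10^-3 mol
n(NaOH) left over = 4.258 × 10^-3 mol (1:1 ratio)
n(NaOH) consumed by analyte = 0.07631 − 4.258 × 10^-3 = 0.07205 mol
From the 1:2 ratio, n((NH4)2SO4) = 1/2 × 0.07205 = 0.03603 mol
mass of (NH4)2SO4 = 0.03603 × 132.14 = 4.760 g

4.760 g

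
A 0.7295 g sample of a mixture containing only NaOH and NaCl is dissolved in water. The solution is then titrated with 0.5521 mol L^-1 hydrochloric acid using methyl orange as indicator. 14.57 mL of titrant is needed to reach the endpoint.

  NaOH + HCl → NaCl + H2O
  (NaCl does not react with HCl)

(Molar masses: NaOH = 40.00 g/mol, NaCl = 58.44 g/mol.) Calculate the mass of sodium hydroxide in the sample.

n(HCl) = 0.01457 × 0.5521 = 8.044 × 10^-3 mol
Let x = n(NaOH), y = n(NaCl).
Titrant: 1x = 8.044 × 10^-3;  mass: 40.00x + 58.44y = 0.7295
Solving, x = 8.044 × 10^-3 mol, y = 6.977 × 10^-3 mol
mass of NaOH = 8.044 × 10^-3 × 40.00 = 0.3218 g

0.3218 g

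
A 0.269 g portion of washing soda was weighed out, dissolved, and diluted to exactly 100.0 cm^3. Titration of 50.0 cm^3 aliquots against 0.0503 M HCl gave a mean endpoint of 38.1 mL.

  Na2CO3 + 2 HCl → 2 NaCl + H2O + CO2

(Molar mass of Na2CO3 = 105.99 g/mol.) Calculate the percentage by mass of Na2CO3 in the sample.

n(HCl) per titration = 0.0381 × 0.0503 = 1.92 × 10^-3 mol
From the 1:2 ratio, n(Na2CO3) in each aliquot = 1/2 × 1.92 × 10^-3 = 9.58 × 10^-4 mol
n(Na2CO3) in the whole flask = 9.58 × 10^-4 × 100.0/50.0 = 1.92 × 10^-3 mol
mass of Na2CO3 = 1.92 × 10^-3 × 105.99 = 0.203 g
% Na2CO3 = 0.203 / 0.269 × 100 = 75.5 %

75.5 %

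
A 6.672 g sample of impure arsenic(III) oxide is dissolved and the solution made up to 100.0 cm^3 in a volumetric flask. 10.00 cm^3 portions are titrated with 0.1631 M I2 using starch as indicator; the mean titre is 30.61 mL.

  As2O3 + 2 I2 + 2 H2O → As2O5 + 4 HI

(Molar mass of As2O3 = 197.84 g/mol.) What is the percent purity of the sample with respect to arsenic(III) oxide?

74.02 %

n(I2) per titration = 0.03061 × 0.1631 = 4.992 × 10^-3 mol
From the 1:2 ratio, n(As2O3) in each aliquot = 1/2 × 4.992 × 10^-3 = 2.496 × 10^-3 mol
n(As2O3) in the whole flask = 2.496 × 10^-3 × 100.0/10.00 = 0.02496 mol
mass of As2O3 = 0.02496 × 197.84 = 4.939 g
% As2O3 = 4.939 / 6.672 × 100 = 74.02 %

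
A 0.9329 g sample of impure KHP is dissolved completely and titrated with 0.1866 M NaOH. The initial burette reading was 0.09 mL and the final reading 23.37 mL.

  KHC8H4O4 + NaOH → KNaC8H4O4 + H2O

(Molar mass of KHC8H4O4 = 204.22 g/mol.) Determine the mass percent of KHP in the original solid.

95.10 %

n(NaOH) = 0.02328 L × 0.1866 mol/L = 4.344 × 10^-3 mol
n(KHC8H4O4) = 4.344 × 10^-3 mol (1:1 ratio)
mass of KHC8H4O4 = 4.344 × 10^-3 × 204.22 g/mol = 0.8871 g
% KHC8H4O4 = 0.8871 / 0.9329 × 100 = 95.10 %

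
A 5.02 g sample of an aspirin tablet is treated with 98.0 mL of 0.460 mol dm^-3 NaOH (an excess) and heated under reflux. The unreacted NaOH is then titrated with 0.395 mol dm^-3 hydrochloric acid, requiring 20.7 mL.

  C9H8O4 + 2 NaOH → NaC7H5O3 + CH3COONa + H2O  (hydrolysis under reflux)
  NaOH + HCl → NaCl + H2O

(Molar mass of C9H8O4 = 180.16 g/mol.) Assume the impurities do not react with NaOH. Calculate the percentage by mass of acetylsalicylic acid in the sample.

n(NaOH) added = 0.0980 × 0.460 = 0.0451 mol
n(HCl) used in back-titration = 0.0207 × 0.395 = 8.18 × 10^-3 mol
n(NaOH) left over = 8.18 × 10^-3 mol (1:1 ratio)
n(NaOH) consumed by analyte = 0.0451 − 8.18 × 10^-3 = 0.0369 mol
From the 1:2 ratio, n(C9H8O4) = 1/2 × 0.0369 = 0.0185 mol
mass of C9H8O4 = 0.0185 × 180.16 = 3.32 g
% C9H8O4 = 3.32 / 5.02 × 100 = 66.2 %

66.2 %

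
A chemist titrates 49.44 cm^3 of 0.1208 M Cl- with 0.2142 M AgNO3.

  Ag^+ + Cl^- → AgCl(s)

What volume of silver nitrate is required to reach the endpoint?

n(Cl-) = 0.04944 L × 0.1208 mol/L = 5.972 × 10^-3 mol
n(AgNO3) = 5.972 × 10^-3 mol (1:1 stoichiometry)
V(AgNO3) = 5.972 × 10^-3 mol / 0.2142 mol/L = 0.02788 L = 27.88 mL

27.88 mL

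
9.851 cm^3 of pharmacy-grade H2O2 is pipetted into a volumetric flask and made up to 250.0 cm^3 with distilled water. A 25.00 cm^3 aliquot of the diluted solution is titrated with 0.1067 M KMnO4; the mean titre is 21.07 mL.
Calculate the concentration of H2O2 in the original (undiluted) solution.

2 MnO4^- + 5 H2O2 + 6 H^+ → 2 Mn^2+ + 5 O2 + 8 H2O
n(KMnO4) = 0.02107 × 0.1067 = 2.248 × 10^-3 mol
From the 5:2 ratio, n(H2O2) in the aliquot = 5/2 × 2.248 × 10^-3 = 5.620 × 10^-3 mol
[H2O2]_dilute = 5.620 × 10^-3 / 0.02500 = 0.2248 mol/L
Dilution factor = 250.0 / 9.851 = 25.38
[H2O2]_stock = 0.2248 × 25.38 = 5.705 mol/L

5.705 M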